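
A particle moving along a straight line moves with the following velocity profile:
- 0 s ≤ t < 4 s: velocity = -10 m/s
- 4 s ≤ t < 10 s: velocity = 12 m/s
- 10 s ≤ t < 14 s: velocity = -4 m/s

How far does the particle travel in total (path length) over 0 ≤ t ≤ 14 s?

Distance (not displacement) is the total path length: add the absolute areas under v-t.
0–4 s: |-10| × 4 = 40 m
4–10 s: |12| × 6 = 72 m
10–14 s: |-4| × 4 = 16 m
Total distance = 128 m

128 m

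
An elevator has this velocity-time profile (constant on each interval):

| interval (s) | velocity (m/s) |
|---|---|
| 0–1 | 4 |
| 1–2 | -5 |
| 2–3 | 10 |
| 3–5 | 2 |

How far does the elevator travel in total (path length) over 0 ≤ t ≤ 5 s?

23 m

Total distance travelled is ∫|v| dt — sum the magnitudes of each area piece.
0–1 s: |4| × 1 = 4 m
1–2 s: |-5| × 1 = 5 m
2–3 s: |10| × 1 = 10 m
3–5 s: |2| × 2 = 4 m
Total distance = 23 m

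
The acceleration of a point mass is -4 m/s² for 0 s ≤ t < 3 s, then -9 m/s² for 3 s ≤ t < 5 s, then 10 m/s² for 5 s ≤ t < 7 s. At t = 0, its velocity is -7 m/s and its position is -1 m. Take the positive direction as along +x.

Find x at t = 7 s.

On each constant-a segment, Δv = aΔt and Δx = v₀Δt + ½aΔt²; chain segment to segment.
0–3 s: v starts -7 m/s; Δx = -7·3 + ½·-4·3² = -39 m; v ends -19 m/s.
3–5 s: v starts -19 m/s; Δx = -19·2 + ½·-9·2² = -56 m; v ends -37 m/s.
5–7 s: v starts -37 m/s; Δx = -37·2 + ½·10·2² = -54 m; v ends -17 m/s.
x(7) = -1 + Σ Δx = -150 m.

-150 m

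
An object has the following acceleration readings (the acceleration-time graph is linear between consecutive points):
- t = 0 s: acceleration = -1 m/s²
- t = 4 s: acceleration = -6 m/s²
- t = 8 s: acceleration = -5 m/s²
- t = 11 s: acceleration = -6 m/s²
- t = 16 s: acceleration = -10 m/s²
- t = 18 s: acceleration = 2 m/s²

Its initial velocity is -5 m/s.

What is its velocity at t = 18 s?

-105.5 m/s

Δv equals the area under the a-t graph; then v = v₀ + Δv.
0–4 s: ½(-1 + -6)(4) = -14 m/s
4–8 s: ½(-6 + -5)(4) = -22 m/s
8–11 s: ½(-5 + -6)(3) = -16.5 m/s
11–16 s: ½(-6 + -10)(5) = -40 m/s
16–18 s: ½(-10 + 2)(2) = -8 m/s
Δv = -100.5 m/s, so v(18) = -5 + (-100.5) = -105.5 m/s.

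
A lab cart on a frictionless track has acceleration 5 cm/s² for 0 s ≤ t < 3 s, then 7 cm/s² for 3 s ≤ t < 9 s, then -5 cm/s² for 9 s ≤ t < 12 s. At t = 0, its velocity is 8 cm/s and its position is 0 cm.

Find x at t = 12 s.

483 cm

On each constant-a segment, Δv = aΔt and Δx = v₀Δt + ½aΔt²; chain segment to segment.
0–3 s: v starts 8 cm/s; Δx = 8·3 + ½·5·3² = 46.5 cm; v ends 23 cm/s.
3–9 s: v starts 23 cm/s; Δx = 23·6 + ½·7·6² = 264 cm; v ends 65 cm/s.
9–12 s: v starts 65 cm/s; Δx = 65·3 + ½·-5·3² = 172.5 cm; v ends 50 cm/s.
x(12) = 0 + Σ Δx = 483 cm.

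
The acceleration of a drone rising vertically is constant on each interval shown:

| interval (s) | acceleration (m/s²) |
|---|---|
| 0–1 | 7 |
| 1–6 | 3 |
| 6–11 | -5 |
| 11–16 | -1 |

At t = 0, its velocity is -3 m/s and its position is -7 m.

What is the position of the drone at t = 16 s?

On each constant-a segment, Δv = aΔt and Δx = v₀Δt + ½aΔt²; chain segment to segment.
0–1 s: v starts -3 m/s; Δx = -3·1 + ½·7·1² = 0.5 m; v ends 4 m/s.
1–6 s: v starts 4 m/s; Δx = 4·5 + ½·3·5² = 57.5 m; v ends 19 m/s.
6–11 s: v starts 19 m/s; Δx = 19·5 + ½·-5·5² = 32.5 m; v ends -6 m/s.
11–16 s: v starts -6 m/s; Δx = -6·5 + ½·-1·5² = -42.5 m; v ends -11 m/s.
x(16) = -7 + Σ Δx = 41 m.

41 m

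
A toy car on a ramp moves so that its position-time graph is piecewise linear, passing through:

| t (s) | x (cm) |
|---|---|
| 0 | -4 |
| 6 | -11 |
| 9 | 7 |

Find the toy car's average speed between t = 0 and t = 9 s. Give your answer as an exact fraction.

Average speed = (total path length)/(elapsed time); on a piecewise-linear x-t graph the path length is Σ|Δx|.
0–6 s: |Δx| = |-11 − -4| = 7 cm
6–9 s: |Δx| = |7 − -11| = 18 cm
Total path = 25 cm; average speed = 25/9 = 25/9 cm/s.

25/9 cm/s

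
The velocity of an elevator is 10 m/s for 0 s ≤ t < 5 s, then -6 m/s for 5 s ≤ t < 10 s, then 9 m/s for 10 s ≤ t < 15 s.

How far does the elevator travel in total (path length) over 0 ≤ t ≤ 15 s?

Total distance travelled is ∫|v| dt — sum the magnitudes of each area piece.
0–5 s: |10| × 5 = 50 m
5–10 s: |-6| × 5 = 30 m
10–15 s: |9| × 5 = 45 m
Total distance = 125 m

125 m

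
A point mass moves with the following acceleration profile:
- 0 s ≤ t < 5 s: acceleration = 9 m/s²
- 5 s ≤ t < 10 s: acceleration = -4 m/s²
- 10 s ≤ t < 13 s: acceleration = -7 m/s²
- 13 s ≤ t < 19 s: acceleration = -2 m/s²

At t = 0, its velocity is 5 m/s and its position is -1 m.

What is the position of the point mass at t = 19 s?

On each constant-a segment, Δv = aΔt and Δx = v₀Δt + ½aΔt²; chain segment to segment.
0–5 s: v starts 5 m/s; Δx = 5·5 + ½·9·5² = 137.5 m; v ends 50 m/s.
5–10 s: v starts 50 m/s; Δx = 50·5 + ½·-4·5² = 200 m; v ends 30 m/s.
10–13 s: v starts 30 m/s; Δx = 30·3 + ½·-7·3² = 58.5 m; v ends 9 m/s.
13–19 s: v starts 9 m/s; Δx = 9·6 + ½·-2·6² = 18 m; v ends -3 m/s.
x(19) = -1 + Σ Δx = 413 m.

413 m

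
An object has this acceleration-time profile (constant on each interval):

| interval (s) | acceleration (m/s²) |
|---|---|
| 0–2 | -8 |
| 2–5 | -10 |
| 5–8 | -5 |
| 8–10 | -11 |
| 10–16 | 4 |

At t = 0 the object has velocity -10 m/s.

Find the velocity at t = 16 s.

-69 m/s

Δv equals the area under the a-t graph; then v = v₀ + Δv.
0–2 s: -8 × 2 = -16 m/s
2–5 s: -10 × 3 = -30 m/s
5–8 s: -5 × 3 = -15 m/s
8–10 s: -11 × 2 = -22 m/s
10–16 s: 4 × 6 = 24 m/s
Δv = -59 m/s, so v(16) = -10 + (-59) = -69 m/s.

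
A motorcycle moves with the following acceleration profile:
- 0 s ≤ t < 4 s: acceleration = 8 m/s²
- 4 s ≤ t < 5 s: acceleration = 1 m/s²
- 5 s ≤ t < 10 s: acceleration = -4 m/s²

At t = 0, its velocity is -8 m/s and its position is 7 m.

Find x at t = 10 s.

On each constant-a segment, Δv = aΔt and Δx = v₀Δt + ½aΔt²; chain segment to segment.
0–4 s: v starts -8 m/s; Δx = -8·4 + ½·8·4² = 32 m; v ends 24 m/s.
4–5 s: v starts 24 m/s; Δx = 24·1 + ½·1·1² = 24.5 m; v ends 25 m/s.
5–10 s: v starts 25 m/s; Δx = 25·5 + ½·-4·5² = 75 m; v ends 5 m/s.
x(10) = 7 + Σ Δx = 138.5 m.

138.5 m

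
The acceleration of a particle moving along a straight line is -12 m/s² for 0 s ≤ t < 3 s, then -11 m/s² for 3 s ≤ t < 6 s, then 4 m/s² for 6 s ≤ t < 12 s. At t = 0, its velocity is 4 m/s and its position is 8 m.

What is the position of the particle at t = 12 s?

On each constant-a segment, Δv = aΔt and Δx = v₀Δt + ½aΔt²; chain segment to segment.
0–3 s: v starts 4 m/s; Δx = 4·3 + ½·-12·3² = -42 m; v ends -32 m/s.
3–6 s: v starts -32 m/s; Δx = -32·3 + ½·-11·3² = -145.5 m; v ends -65 m/s.
6–12 s: v starts -65 m/s; Δx = -65·6 + ½·4·6² = -318 m; v ends -41 m/s.
x(12) = 8 + Σ Δx = -497.5 m.

-497.5 m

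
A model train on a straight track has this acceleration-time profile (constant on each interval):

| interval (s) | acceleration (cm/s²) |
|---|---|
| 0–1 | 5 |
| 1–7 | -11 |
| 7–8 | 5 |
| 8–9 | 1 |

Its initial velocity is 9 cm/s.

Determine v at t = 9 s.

Δv equals the area under the a-t graph; then v = v₀ + Δv.
0–1 s: 5 × 1 = 5 cm/s
1–7 s: -11 × 6 = -66 cm/s
7–8 s: 5 × 1 = 5 cm/s
8–9 s: 1 × 1 = 1 cm/s
Δv = -55 cm/s, so v(9) = 9 + (-55) = -46 cm/s.

-46 cm/s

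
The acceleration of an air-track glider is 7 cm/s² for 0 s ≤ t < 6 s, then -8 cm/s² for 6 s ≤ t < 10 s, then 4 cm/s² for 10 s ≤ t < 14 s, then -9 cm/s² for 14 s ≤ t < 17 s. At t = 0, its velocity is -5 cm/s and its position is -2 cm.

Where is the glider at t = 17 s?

252.5 cm

On each constant-a segment, Δv = aΔt and Δx = v₀Δt + ½aΔt²; chain segment to segment.
0–6 s: v starts -5 cm/s; Δx = -5·6 + ½·7·6² = 96 cm; v ends 37 cm/s.
6–10 s: v starts 37 cm/s; Δx = 37·4 + ½·-8·4² = 84 cm; v ends 5 cm/s.
10–14 s: v starts 5 cm/s; Δx = 5·4 + ½·4·4² = 52 cm; v ends 21 cm/s.
14–17 s: v starts 21 cm/s; Δx = 21·3 + ½·-9·3² = 22.5 cm; v ends -6 cm/s.
x(17) = -2 + Σ Δx = 252.5 cm.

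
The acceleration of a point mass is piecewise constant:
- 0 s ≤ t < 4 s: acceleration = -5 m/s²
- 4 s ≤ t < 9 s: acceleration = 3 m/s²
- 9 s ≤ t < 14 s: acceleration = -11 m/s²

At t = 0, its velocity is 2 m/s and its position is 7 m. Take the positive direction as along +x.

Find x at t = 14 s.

On each constant-a segment, Δv = aΔt and Δx = v₀Δt + ½aΔt²; chain segment to segment.
0–4 s: v starts 2 m/s; Δx = 2·4 + ½·-5·4² = -32 m; v ends -18 m/s.
4–9 s: v starts -18 m/s; Δx = -18·5 + ½·3·5² = -52.5 m; v ends -3 m/s.
9–14 s: v starts -3 m/s; Δx = -3·5 + ½·-11·5² = -152.5 m; v ends -58 m/s.
x(14) = 7 + Σ Δx = -230 m.

-230 m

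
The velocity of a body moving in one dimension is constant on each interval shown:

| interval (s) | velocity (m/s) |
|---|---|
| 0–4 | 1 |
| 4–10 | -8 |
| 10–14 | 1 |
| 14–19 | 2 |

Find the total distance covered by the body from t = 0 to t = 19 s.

66 m

Total distance travelled is ∫|v| dt — sum the magnitudes of each area piece.
0–4 s: |1| × 4 = 4 m
4–10 s: |-8| × 6 = 48 m
10–14 s: |1| × 4 = 4 m
14–19 s: |2| × 5 = 10 m
Total distance = 66 m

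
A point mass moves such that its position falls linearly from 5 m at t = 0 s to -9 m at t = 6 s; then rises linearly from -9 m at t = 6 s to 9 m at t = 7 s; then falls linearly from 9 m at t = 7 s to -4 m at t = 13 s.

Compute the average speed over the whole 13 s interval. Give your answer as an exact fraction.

45/13 m/s

Average speed = (total path length)/(elapsed time); on a piecewise-linear x-t graph the path length is Σ|Δx|.
0–6 s: |Δx| = |-9 − 5| = 14 m
6–7 s: |Δx| = |9 − -9| = 18 m
7–13 s: |Δx| = |-4 − 9| = 13 m
Total path = 45 m; average speed = 45/13 = 45/13 m/s.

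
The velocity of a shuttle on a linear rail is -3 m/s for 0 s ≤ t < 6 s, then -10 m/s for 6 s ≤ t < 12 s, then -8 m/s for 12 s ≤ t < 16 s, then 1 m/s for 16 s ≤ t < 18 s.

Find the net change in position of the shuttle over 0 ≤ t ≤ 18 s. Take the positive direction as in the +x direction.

Displacement is the signed area under the v-t curve.
0–6 s: -3 × 6 = -18 m
6–12 s: -10 × 6 = -60 m
12–16 s: -8 × 4 = -32 m
16–18 s: 1 × 2 = 2 m
Net displacement = -108 m

-108 m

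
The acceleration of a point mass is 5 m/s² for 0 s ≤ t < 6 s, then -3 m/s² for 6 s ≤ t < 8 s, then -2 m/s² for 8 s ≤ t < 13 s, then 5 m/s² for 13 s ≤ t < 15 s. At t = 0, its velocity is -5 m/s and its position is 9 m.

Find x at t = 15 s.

On each constant-a segment, Δv = aΔt and Δx = v₀Δt + ½aΔt²; chain segment to segment.
0–6 s: v starts -5 m/s; Δx = -5·6 + ½·5·6² = 60 m; v ends 25 m/s.
6–8 s: v starts 25 m/s; Δx = 25·2 + ½·-3·2² = 44 m; v ends 19 m/s.
8–13 s: v starts 19 m/s; Δx = 19·5 + ½·-2·5² = 70 m; v ends 9 m/s.
13–15 s: v starts 9 m/s; Δx = 9·2 + ½·5·2² = 28 m; v ends 19 m/s.
x(15) = 9 + Σ Δx = 211 m.

211 m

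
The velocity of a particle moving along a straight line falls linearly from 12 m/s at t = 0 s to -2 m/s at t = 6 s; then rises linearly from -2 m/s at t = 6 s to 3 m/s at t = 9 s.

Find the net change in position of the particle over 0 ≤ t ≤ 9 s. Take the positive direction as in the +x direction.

31.5 m

Net displacement equals the area under the velocity-time graph (areas below the axis count negative).
0–6 s: ½(12 + -2)(6) = 30 m
6–9 s: ½(-2 + 3)(3) = 1.5 m
Net displacement = 31.5 m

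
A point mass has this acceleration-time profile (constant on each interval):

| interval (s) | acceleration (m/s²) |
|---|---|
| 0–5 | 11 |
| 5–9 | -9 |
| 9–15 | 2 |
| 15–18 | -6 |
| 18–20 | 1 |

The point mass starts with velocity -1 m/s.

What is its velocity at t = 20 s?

14 m/s

Δv equals the area under the a-t graph; then v = v₀ + Δv.
0–5 s: 11 × 5 = 55 m/s
5–9 s: -9 × 4 = -36 m/s
9–15 s: 2 × 6 = 12 m/s
15–18 s: -6 × 3 = -18 m/s
18–20 s: 1 × 2 = 2 m/s
Δv = 15 m/s, so v(20) = -1 + (15) = 14 m/s.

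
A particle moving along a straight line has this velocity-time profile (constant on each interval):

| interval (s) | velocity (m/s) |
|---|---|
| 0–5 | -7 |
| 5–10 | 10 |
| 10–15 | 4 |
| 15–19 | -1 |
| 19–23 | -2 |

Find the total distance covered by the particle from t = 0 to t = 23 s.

117 m

Distance (not displacement) is the total path length: add the absolute areas under v-t.
0–5 s: |-7| × 5 = 35 m
5–10 s: |10| × 5 = 50 m
10–15 s: |4| × 5 = 20 m
15–19 s: |-1| × 4 = 4 m
19–23 s: |-2| × 4 = 8 m
Total distance = 117 m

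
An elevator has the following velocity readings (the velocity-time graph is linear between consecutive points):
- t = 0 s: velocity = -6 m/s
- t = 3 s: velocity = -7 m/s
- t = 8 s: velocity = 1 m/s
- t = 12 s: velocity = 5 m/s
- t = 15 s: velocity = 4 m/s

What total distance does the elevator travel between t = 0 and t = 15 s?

60.625 m

Distance (not displacement) is the total path length: add the absolute areas under v-t.
0–3 s: |½(-6 + -7)(3)| = 19.5 m
3–8 s: v = 0 at t = 7.375 s; triangle areas 15.3125 + 0.3125 = 15.625 m
8–12 s: |½(1 + 5)(4)| = 12 m
12–15 s: |½(5 + 4)(3)| = 13.5 m
Total distance = 60.625 m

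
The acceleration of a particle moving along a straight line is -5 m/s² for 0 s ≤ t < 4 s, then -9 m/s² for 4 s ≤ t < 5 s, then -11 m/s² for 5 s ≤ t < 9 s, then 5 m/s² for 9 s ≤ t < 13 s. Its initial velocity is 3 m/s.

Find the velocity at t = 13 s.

-50 m/s

Δv equals the area under the a-t graph; then v = v₀ + Δv.
0–4 s: -5 × 4 = -20 m/s
4–5 s: -9 × 1 = -9 m/s
5–9 s: -11 × 4 = -44 m/s
9–13 s: 5 × 4 = 20 m/s
Δv = -53 m/s, so v(13) = 3 + (-53) = -50 m/s.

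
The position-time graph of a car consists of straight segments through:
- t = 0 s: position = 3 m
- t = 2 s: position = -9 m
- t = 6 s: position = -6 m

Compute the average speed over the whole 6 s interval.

2.5 m/s

Average speed = (total path length)/(elapsed time); on a piecewise-linear x-t graph the path length is Σ|Δx|.
0–2 s: |Δx| = |-9 − 3| = 12 m
2–6 s: |Δx| = |-6 − -9| = 3 m
Total path = 15 m; average speed = 15/6 = 2.5 m/s.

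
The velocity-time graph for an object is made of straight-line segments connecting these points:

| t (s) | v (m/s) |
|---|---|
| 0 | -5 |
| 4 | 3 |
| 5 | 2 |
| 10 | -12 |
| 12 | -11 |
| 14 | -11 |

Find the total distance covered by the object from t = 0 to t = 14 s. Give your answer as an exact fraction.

577/7 m

Total distance travelled is ∫|v| dt — sum the magnitudes of each area piece.
0–4 s: v = 0 at t = 2.5 s; triangle areas 6.25 + 2.25 = 8.5 m
4–5 s: |½(3 + 2)(1)| = 2.5 m
5–10 s: v = 0 at t = 40/7 s; triangle areas 5/7 + 180/7 = 185/7 m
10–12 s: |½(-12 + -11)(2)| = 23 m
12–14 s: |-11| × 2 = 22 m
Total distance = 577/7 m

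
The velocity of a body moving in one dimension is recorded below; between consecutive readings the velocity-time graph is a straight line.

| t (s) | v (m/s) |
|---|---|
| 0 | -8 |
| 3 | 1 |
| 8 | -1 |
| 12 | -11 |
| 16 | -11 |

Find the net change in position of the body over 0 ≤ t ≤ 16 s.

-78.5 m

Net displacement equals the area under the velocity-time graph (areas below the axis count negative).
0–3 s: ½(-8 + 1)(3) = -10.5 m
3–8 s: ½(1 + -1)(5) = 0 m
8–12 s: ½(-1 + -11)(4) = -24 m
12–16 s: -11 × 4 = -44 m
Net displacement = -78.5 m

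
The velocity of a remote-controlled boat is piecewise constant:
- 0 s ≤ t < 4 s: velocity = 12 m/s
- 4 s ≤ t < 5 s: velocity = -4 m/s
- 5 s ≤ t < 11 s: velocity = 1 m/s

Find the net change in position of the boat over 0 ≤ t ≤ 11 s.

50 m

Net displacement equals the area under the velocity-time graph (areas below the axis count negative).
0–4 s: 12 × 4 = 48 m
4–5 s: -4 × 1 = -4 m
5–11 s: 1 × 6 = 6 m
Net displacement = 50 m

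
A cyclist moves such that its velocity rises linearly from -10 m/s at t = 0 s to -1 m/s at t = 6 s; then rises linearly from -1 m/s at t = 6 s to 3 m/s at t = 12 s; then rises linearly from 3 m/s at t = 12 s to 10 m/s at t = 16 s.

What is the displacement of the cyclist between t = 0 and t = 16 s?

-1 m

Net displacement equals the area under the velocity-time graph (areas below the axis count negative).
0–6 s: ½(-10 + -1)(6) = -33 m
6–12 s: ½(-1 + 3)(6) = 6 m
12–16 s: ½(3 + 10)(4) = 26 m
Net displacement = -1 m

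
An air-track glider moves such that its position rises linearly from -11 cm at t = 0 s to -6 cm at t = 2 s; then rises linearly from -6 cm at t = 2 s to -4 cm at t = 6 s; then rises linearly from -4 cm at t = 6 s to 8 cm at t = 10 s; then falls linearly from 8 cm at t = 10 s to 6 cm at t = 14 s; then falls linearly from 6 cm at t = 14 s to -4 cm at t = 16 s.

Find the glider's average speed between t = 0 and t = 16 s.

Average speed = (total path length)/(elapsed time); on a piecewise-linear x-t graph the path length is Σ|Δx|.
0–2 s: |Δx| = |-6 − -11| = 5 cm
2–6 s: |Δx| = |-4 − -6| = 2 cm
6–10 s: |Δx| = |8 − -4| = 12 cm
10–14 s: |Δx| = |6 − 8| = 2 cm
14–16 s: |Δx| = |-4 − 6| = 10 cm
Total path = 31 cm; average speed = 31/16 = 1.9375 cm/s.

1.9375 cm/s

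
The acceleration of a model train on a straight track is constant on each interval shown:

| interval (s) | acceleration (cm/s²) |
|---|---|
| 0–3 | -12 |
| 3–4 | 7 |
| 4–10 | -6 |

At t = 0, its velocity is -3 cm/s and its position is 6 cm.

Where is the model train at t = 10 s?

On each constant-a segment, Δv = aΔt and Δx = v₀Δt + ½aΔt²; chain segment to segment.
0–3 s: v starts -3 cm/s; Δx = -3·3 + ½·-12·3² = -63 cm; v ends -39 cm/s.
3–4 s: v starts -39 cm/s; Δx = -39·1 + ½·7·1² = -35.5 cm; v ends -32 cm/s.
4–10 s: v starts -32 cm/s; Δx = -32·6 + ½·-6·6² = -300 cm; v ends -68 cm/s.
x(10) = 6 + Σ Δx = -392.5 cm.

-392.5 cm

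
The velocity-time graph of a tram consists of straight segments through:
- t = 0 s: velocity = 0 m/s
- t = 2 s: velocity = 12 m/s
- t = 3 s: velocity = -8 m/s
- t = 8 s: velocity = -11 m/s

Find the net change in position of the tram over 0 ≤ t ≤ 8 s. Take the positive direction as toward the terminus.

Displacement is the signed area under the v-t curve.
0–2 s: ½(0 + 12)(2) = 12 m
2–3 s: ½(12 + -8)(1) = 2 m
3–8 s: ½(-8 + -11)(5) = -47.5 m
Net displacement = -33.5 m

-33.5 m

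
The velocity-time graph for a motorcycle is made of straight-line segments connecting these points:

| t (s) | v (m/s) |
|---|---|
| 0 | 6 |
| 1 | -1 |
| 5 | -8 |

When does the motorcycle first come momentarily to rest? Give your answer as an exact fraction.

t = 6/7 s

v changes sign on 0–1 s (from 6 to -1); the graph is linear there, so v = 0 at t = 0 + (-6)·(1 − 0)/(-1 − 6) = 6/7 s.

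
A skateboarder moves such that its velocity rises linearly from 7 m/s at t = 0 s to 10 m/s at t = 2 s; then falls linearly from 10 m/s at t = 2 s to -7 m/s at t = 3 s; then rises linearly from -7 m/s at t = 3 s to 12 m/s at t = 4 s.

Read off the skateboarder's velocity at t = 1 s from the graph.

On 0–2 s the graph is linear from 7 to 10 m/s: v(1) = 7 + (10 − 7)·(1 − 0)/(2 − 0) = 8.5 m/s.

8.5 m/s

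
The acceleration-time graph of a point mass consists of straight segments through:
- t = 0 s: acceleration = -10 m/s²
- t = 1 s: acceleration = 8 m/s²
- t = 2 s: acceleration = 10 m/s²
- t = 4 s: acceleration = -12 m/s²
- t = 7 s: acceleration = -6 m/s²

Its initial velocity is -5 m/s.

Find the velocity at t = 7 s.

-26 m/s

Δv equals the area under the a-t graph; then v = v₀ + Δv.
0–1 s: ½(-10 + 8)(1) = -1 m/s
1–2 s: ½(8 + 10)(1) = 9 m/s
2–4 s: ½(10 + -12)(2) = -2 m/s
4–7 s: ½(-12 + -6)(3) = -27 m/s
Δv = -21 m/s, so v(7) = -5 + (-21) = -26 m/s.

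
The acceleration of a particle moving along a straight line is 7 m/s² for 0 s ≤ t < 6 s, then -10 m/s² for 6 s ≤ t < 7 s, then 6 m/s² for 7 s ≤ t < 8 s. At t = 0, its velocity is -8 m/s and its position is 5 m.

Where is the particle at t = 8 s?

On each constant-a segment, Δv = aΔt and Δx = v₀Δt + ½aΔt²; chain segment to segment.
0–6 s: v starts -8 m/s; Δx = -8·6 + ½·7·6² = 78 m; v ends 34 m/s.
6–7 s: v starts 34 m/s; Δx = 34·1 + ½·-10·1² = 29 m; v ends 24 m/s.
7–8 s: v starts 24 m/s; Δx = 24·1 + ½·6·1² = 27 m; v ends 30 m/s.
x(8) = 5 + Σ Δx = 139 m.

139 m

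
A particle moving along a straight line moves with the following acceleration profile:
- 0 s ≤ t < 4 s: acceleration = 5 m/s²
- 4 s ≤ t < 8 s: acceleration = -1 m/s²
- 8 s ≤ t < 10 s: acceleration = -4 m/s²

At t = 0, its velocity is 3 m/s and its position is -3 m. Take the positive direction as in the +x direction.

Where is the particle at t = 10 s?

On each constant-a segment, Δv = aΔt and Δx = v₀Δt + ½aΔt²; chain segment to segment.
0–4 s: v starts 3 m/s; Δx = 3·4 + ½·5·4² = 52 m; v ends 23 m/s.
4–8 s: v starts 23 m/s; Δx = 23·4 + ½·-1·4² = 84 m; v ends 19 m/s.
8–10 s: v starts 19 m/s; Δx = 19·2 + ½·-4·2² = 30 m; v ends 11 m/s.
x(10) = -3 + Σ Δx = 163 m.

163 m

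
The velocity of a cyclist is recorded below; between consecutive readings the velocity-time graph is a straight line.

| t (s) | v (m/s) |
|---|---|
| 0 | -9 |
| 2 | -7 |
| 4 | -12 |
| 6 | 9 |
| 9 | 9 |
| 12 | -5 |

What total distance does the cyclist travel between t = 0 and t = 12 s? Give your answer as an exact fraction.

Total distance travelled is ∫|v| dt — sum the magnitudes of each area piece.
0–2 s: |½(-9 + -7)(2)| = 16 m
2–4 s: |½(-7 + -12)(2)| = 19 m
4–6 s: v = 0 at t = 36/7 s; triangle areas 48/7 + 27/7 = 75/7 m
6–9 s: |9| × 3 = 27 m
9–12 s: v = 0 at t = 153/14 s; triangle areas 243/28 + 75/28 = 159/14 m
Total distance = 1177/14 m

1177/14 m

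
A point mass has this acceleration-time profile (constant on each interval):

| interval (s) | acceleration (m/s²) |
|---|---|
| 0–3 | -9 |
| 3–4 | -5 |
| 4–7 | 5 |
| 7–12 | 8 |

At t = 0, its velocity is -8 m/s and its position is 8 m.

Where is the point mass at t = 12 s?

On each constant-a segment, Δv = aΔt and Δx = v₀Δt + ½aΔt²; chain segment to segment.
0–3 s: v starts -8 m/s; Δx = -8·3 + ½·-9·3² = -64.5 m; v ends -35 m/s.
3–4 s: v starts -35 m/s; Δx = -35·1 + ½·-5·1² = -37.5 m; v ends -40 m/s.
4–7 s: v starts -40 m/s; Δx = -40·3 + ½·5·3² = -97.5 m; v ends -25 m/s.
7–12 s: v starts -25 m/s; Δx = -25·5 + ½·8·5² = -25 m; v ends 15 m/s.
x(12) = 8 + Σ Δx = -216.5 m.

-216.5 m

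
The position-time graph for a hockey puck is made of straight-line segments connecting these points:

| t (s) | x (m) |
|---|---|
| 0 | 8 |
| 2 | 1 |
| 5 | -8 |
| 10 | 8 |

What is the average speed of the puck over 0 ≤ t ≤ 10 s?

Average speed = (total path length)/(elapsed time); on a piecewise-linear x-t graph the path length is Σ|Δx|.
0–2 s: |Δx| = |1 − 8| = 7 m
2–5 s: |Δx| = |-8 − 1| = 9 m
5–10 s: |Δx| = |8 − -8| = 16 m
Total path = 32 m; average speed = 32/10 = 3.2 m/s.

3.2 m/s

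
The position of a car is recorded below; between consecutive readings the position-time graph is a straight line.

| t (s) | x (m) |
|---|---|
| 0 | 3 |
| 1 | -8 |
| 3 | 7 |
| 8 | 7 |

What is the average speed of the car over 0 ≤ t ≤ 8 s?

3.25 m/s

Average speed = (total path length)/(elapsed time); on a piecewise-linear x-t graph the path length is Σ|Δx|.
0–1 s: |Δx| = |-8 − 3| = 11 m
1–3 s: |Δx| = |7 − -8| = 15 m
3–8 s: |Δx| = |7 − 7| = 0 m
Total path = 26 m; average speed = 26/8 = 3.25 m/s.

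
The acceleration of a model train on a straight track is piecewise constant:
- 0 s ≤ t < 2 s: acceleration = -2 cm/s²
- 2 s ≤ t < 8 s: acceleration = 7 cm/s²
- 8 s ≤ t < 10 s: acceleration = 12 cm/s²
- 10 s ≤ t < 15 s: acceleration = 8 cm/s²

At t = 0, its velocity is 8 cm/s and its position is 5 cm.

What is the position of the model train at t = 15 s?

On each constant-a segment, Δv = aΔt and Δx = v₀Δt + ½aΔt²; chain segment to segment.
0–2 s: v starts 8 cm/s; Δx = 8·2 + ½·-2·2² = 12 cm; v ends 4 cm/s.
2–8 s: v starts 4 cm/s; Δx = 4·6 + ½·7·6² = 150 cm; v ends 46 cm/s.
8–10 s: v starts 46 cm/s; Δx = 46·2 + ½·12·2² = 116 cm; v ends 70 cm/s.
10–15 s: v starts 70 cm/s; Δx = 70·5 + ½·8·5² = 450 cm; v ends 110 cm/s.
x(15) = 5 + Σ Δx = 733 cm.

733 cm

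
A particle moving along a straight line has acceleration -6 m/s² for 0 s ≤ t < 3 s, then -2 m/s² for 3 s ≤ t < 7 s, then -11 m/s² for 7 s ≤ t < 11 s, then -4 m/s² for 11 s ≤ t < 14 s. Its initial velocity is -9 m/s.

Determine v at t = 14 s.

-91 m/s

Δv equals the area under the a-t graph; then v = v₀ + Δv.
0–3 s: -6 × 3 = -18 m/s
3–7 s: -2 × 4 = -8 m/s
7–11 s: -11 × 4 = -44 m/s
11–14 s: -4 × 3 = -12 m/s
Δv = -82 m/s, so v(14) = -9 + (-82) = -91 m/s.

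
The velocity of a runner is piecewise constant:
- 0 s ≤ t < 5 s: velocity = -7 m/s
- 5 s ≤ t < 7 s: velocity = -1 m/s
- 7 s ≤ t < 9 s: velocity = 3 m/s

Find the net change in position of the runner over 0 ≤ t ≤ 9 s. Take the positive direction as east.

-31 m

Net displacement equals the area under the velocity-time graph (areas below the axis count negative).
0–5 s: -7 × 5 = -35 m
5–7 s: -1 × 2 = -2 m
7–9 s: 3 × 2 = 6 m
Net displacement = -31 m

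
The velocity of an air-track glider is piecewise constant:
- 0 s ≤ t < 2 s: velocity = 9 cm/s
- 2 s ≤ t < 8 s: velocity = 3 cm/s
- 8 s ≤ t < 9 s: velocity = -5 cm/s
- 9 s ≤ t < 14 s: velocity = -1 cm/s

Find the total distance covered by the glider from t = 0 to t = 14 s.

46 cm

Total distance travelled is ∫|v| dt — sum the magnitudes of each area piece.
0–2 s: |9| × 2 = 18 cm
2–8 s: |3| × 6 = 18 cm
8–9 s: |-5| × 1 = 5 cm
9–14 s: |-1| × 5 = 5 cm
Total distance = 46 cm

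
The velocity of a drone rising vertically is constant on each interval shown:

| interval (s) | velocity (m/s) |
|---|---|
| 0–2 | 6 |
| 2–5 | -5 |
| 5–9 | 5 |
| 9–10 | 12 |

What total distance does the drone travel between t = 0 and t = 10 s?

Total distance travelled is ∫|v| dt — sum the magnitudes of each area piece.
0–2 s: |6| × 2 = 12 m
2–5 s: |-5| × 3 = 15 m
5–9 s: |5| × 4 = 20 m
9–10 s: |12| × 1 = 12 m
Total distance = 59 m

59 m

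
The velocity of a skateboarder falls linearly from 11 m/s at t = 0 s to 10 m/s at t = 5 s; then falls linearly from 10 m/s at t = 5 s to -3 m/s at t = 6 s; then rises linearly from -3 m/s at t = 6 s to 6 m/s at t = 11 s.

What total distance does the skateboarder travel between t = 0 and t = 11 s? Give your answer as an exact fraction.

1799/26 m

Total distance travelled is ∫|v| dt — sum the magnitudes of each area piece.
0–5 s: |½(11 + 10)(5)| = 52.5 m
5–6 s: v = 0 at t = 75/13 s; triangle areas 50/13 + 9/26 = 109/26 m
6–11 s: v = 0 at t = 23/3 s; triangle areas 2.5 + 10 = 12.5 m
Total distance = 1799/26 m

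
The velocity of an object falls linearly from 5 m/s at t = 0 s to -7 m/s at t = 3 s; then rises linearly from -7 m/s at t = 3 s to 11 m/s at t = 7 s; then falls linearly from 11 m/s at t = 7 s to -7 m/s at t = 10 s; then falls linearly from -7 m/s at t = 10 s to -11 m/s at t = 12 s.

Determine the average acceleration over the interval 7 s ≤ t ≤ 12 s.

-4.4 m/s²

Average acceleration = Δv/Δt = (-11 − 11)/(12 − 7) = -4.4 m/s².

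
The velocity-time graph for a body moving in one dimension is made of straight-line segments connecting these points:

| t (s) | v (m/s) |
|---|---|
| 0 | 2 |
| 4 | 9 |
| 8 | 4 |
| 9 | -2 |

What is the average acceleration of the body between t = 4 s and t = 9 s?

-2.2 m/s²

Average acceleration = Δv/Δt = (-2 − 9)/(9 − 4) = -2.2 m/s².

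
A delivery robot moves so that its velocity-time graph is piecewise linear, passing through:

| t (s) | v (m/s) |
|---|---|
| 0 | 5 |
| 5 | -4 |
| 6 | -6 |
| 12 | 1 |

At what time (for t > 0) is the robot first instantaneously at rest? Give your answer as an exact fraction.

t = 25/9 s

v changes sign on 0–5 s (from 5 to -4); the graph is linear there, so v = 0 at t = 0 + (-5)·(5 − 0)/(-4 − 5) = 25/9 s.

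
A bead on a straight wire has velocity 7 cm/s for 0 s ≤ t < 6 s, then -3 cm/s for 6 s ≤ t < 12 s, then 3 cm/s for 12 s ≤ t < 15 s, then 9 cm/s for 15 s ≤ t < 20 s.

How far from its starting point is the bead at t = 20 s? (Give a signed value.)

Net displacement equals the area under the velocity-time graph (areas below the axis count negative).
0–6 s: 7 × 6 = 42 cm
6–12 s: -3 × 6 = -18 cm
12–15 s: 3 × 3 = 9 cm
15–20 s: 9 × 5 = 45 cm
Net displacement = 78 cm

78 cm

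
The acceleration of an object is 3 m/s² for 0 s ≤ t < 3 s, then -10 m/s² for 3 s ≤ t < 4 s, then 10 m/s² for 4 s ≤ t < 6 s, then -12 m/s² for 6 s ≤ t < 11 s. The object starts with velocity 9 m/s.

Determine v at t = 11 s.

-32 m/s

Δv equals the area under the a-t graph; then v = v₀ + Δv.
0–3 s: 3 × 3 = 9 m/s
3–4 s: -10 × 1 = -10 m/s
4–6 s: 10 × 2 = 20 m/s
6–11 s: -12 × 5 = -60 m/s
Δv = -41 m/s, so v(11) = 9 + (-41) = -32 m/s.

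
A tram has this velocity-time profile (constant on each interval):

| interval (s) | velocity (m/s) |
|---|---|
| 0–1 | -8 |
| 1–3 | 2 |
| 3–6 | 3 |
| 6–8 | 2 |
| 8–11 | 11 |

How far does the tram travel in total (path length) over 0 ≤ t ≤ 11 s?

Total distance travelled is ∫|v| dt — sum the magnitudes of each area piece.
0–1 s: |-8| × 1 = 8 m
1–3 s: |2| × 2 = 4 m
3–6 s: |3| × 3 = 9 m
6–8 s: |2| × 2 = 4 m
8–11 s: |11| × 3 = 33 m
Total distance = 58 m

58 m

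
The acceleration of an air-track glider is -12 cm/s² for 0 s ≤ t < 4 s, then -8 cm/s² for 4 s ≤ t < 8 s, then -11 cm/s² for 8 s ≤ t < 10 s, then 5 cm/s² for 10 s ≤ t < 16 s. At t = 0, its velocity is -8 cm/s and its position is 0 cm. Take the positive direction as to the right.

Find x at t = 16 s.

On each constant-a segment, Δv = aΔt and Δx = v₀Δt + ½aΔt²; chain segment to segment.
0–4 s: v starts -8 cm/s; Δx = -8·4 + ½·-12·4² = -128 cm; v ends -56 cm/s.
4–8 s: v starts -56 cm/s; Δx = -56·4 + ½·-8·4² = -288 cm; v ends -88 cm/s.
8–10 s: v starts -88 cm/s; Δx = -88·2 + ½·-11·2² = -198 cm; v ends -110 cm/s.
10–16 s: v starts -110 cm/s; Δx = -110·6 + ½·5·6² = -570 cm; v ends -80 cm/s.
x(16) = 0 + Σ Δx = -1184 cm.

-1184 cm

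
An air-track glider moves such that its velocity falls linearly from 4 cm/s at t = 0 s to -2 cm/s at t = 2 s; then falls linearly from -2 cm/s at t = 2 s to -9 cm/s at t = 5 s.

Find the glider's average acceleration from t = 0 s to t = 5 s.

Average acceleration = Δv/Δt = (-9 − 4)/(5 − 0) = -2.6 cm/s².

-2.6 cm/s²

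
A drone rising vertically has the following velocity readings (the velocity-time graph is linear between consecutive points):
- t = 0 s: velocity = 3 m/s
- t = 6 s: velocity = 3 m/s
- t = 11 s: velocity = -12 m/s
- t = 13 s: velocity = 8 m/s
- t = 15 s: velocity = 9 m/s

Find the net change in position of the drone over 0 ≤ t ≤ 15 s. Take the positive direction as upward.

8.5 m

Displacement is the signed area under the v-t curve.
0–6 s: 3 × 6 = 18 m
6–11 s: ½(3 + -12)(5) = -22.5 m
11–13 s: ½(-12 + 8)(2) = -4 m
13–15 s: ½(8 + 9)(2) = 17 m
Net displacement = 8.5 m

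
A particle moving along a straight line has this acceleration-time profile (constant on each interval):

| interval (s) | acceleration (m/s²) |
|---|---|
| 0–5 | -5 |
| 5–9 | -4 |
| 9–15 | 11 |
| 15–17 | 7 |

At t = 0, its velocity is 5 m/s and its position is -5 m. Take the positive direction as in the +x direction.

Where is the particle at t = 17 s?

On each constant-a segment, Δv = aΔt and Δx = v₀Δt + ½aΔt²; chain segment to segment.
0–5 s: v starts 5 m/s; Δx = 5·5 + ½·-5·5² = -37.5 m; v ends -20 m/s.
5–9 s: v starts -20 m/s; Δx = -20·4 + ½·-4·4² = -112 m; v ends -36 m/s.
9–15 s: v starts -36 m/s; Δx = -36·6 + ½·11·6² = -18 m; v ends 30 m/s.
15–17 s: v starts 30 m/s; Δx = 30·2 + ½·7·2² = 74 m; v ends 44 m/s.
x(17) = -5 + Σ Δx = -98.5 m.

-98.5 m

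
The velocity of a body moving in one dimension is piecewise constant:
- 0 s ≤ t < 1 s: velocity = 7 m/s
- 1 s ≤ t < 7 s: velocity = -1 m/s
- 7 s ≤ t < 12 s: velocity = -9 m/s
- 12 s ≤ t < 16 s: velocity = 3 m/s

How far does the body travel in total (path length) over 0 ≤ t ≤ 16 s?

70 m

Total distance travelled is ∫|v| dt — sum the magnitudes of each area piece.
0–1 s: |7| × 1 = 7 m
1–7 s: |-1| × 6 = 6 m
7–12 s: |-9| × 5 = 45 m
12–16 s: |3| × 4 = 12 m
Total distance = 70 m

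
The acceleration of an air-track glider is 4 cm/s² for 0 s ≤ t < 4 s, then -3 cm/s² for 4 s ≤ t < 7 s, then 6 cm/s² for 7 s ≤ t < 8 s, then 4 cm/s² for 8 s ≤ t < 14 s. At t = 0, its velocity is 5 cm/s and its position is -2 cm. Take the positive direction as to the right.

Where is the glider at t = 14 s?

294.5 cm

On each constant-a segment, Δv = aΔt and Δx = v₀Δt + ½aΔt²; chain segment to segment.
0–4 s: v starts 5 cm/s; Δx = 5·4 + ½·4·4² = 52 cm; v ends 21 cm/s.
4–7 s: v starts 21 cm/s; Δx = 21·3 + ½·-3·3² = 49.5 cm; v ends 12 cm/s.
7–8 s: v starts 12 cm/s; Δx = 12·1 + ½·6·1² = 15 cm; v ends 18 cm/s.
8–14 s: v starts 18 cm/s; Δx = 18·6 + ½·4·6² = 180 cm; v ends 42 cm/s.
x(14) = -2 + Σ Δx = 294.5 cm.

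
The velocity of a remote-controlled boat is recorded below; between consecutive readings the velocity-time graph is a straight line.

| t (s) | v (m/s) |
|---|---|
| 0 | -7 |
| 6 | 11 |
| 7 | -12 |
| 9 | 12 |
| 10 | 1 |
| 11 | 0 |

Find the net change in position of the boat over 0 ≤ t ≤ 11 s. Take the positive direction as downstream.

Net displacement equals the area under the velocity-time graph (areas below the axis count negative).
0–6 s: ½(-7 + 11)(6) = 12 m
6–7 s: ½(11 + -12)(1) = -0.5 m
7–9 s: ½(-12 + 12)(2) = 0 m
9–10 s: ½(12 + 1)(1) = 6.5 m
10–11 s: ½(1 + 0)(1) = 0.5 m
Net displacement = 18.5 m

18.5 m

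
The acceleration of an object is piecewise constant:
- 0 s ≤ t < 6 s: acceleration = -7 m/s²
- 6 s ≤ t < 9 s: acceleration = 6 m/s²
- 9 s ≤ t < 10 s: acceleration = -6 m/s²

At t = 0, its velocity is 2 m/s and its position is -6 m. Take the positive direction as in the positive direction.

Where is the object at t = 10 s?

On each constant-a segment, Δv = aΔt and Δx = v₀Δt + ½aΔt²; chain segment to segment.
0–6 s: v starts 2 m/s; Δx = 2·6 + ½·-7·6² = -114 m; v ends -40 m/s.
6–9 s: v starts -40 m/s; Δx = -40·3 + ½·6·3² = -93 m; v ends -22 m/s.
9–10 s: v starts -22 m/s; Δx = -22·1 + ½·-6·1² = -25 m; v ends -28 m/s.
x(10) = -6 + Σ Δx = -238 m.

-238 m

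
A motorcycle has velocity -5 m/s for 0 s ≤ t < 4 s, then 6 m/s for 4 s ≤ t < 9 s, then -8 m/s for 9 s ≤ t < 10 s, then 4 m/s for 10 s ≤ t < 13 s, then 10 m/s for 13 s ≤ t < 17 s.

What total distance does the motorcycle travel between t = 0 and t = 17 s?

Distance (not displacement) is the total path length: add the absolute areas under v-t.
0–4 s: |-5| × 4 = 20 m
4–9 s: |6| × 5 = 30 m
9–10 s: |-8| × 1 = 8 m
10–13 s: |4| × 3 = 12 m
13–17 s: |10| × 4 = 40 m
Total distance = 110 m

110 m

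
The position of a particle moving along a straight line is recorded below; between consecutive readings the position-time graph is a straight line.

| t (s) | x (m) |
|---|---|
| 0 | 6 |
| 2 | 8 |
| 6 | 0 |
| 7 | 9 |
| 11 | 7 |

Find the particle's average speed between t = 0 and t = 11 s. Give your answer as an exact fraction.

21/11 m/s

Average speed = (total path length)/(elapsed time); on a piecewise-linear x-t graph the path length is Σ|Δx|.
0–2 s: |Δx| = |8 − 6| = 2 m
2–6 s: |Δx| = |0 − 8| = 8 m
6–7 s: |Δx| = |9 − 0| = 9 m
7–11 s: |Δx| = |7 − 9| = 2 m
Total path = 21 m; average speed = 21/11 = 21/11 m/s.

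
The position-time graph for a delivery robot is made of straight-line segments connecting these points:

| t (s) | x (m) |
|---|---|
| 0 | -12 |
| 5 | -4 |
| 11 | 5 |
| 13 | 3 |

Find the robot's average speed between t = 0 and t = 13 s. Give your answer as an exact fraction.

19/13 m/s

Average speed = (total path length)/(elapsed time); on a piecewise-linear x-t graph the path length is Σ|Δx|.
0–5 s: |Δx| = |-4 − -12| = 8 m
5–11 s: |Δx| = |5 − -4| = 9 m
11–13 s: |Δx| = |3 − 5| = 2 m
Total path = 19 m; average speed = 19/13 = 19/13 m/s.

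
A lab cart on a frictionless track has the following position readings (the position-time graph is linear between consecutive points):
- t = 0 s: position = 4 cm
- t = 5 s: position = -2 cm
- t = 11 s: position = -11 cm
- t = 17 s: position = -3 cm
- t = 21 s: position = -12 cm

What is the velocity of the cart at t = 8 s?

Velocity is the slope of the x-t graph on 5–11 s: (-11 − -2)/(11 − 5) = -1.5 cm/s.

-1.5 cm/s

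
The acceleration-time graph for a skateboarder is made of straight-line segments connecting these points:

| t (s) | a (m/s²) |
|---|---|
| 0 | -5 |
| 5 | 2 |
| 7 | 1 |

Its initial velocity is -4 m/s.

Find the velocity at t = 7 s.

Δv equals the area under the a-t graph; then v = v₀ + Δv.
0–5 s: ½(-5 + 2)(5) = -7.5 m/s
5–7 s: ½(2 + 1)(2) = 3 m/s
Δv = -4.5 m/s, so v(7) = -4 + (-4.5) = -8.5 m/s.

-8.5 m/s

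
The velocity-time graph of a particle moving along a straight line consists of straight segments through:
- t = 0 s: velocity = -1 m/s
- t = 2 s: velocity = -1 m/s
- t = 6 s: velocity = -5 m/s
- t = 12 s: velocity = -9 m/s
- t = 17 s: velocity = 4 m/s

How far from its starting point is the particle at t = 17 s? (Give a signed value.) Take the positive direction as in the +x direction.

Net displacement equals the area under the velocity-time graph (areas below the axis count negative).
0–2 s: -1 × 2 = -2 m
2–6 s: ½(-1 + -5)(4) = -12 m
6–12 s: ½(-5 + -9)(6) = -42 m
12–17 s: ½(-9 + 4)(5) = -12.5 m
Net displacement = -68.5 m

-68.5 m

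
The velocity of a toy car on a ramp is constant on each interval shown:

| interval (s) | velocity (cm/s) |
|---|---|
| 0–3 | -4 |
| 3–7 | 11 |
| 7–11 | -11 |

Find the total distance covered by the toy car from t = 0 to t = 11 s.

100 cm

Distance (not displacement) is the total path length: add the absolute areas under v-t.
0–3 s: |-4| × 3 = 12 cm
3–7 s: |11| × 4 = 44 cm
7–11 s: |-11| × 4 = 44 cm
Total distance = 100 cm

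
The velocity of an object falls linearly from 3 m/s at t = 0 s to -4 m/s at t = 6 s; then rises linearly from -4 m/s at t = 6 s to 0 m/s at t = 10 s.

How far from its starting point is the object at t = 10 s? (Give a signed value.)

Net displacement equals the area under the velocity-time graph (areas below the axis count negative).
0–6 s: ½(3 + -4)(6) = -3 m
6–10 s: ½(-4 + 0)(4) = -8 m
Net displacement = -11 m

-11 m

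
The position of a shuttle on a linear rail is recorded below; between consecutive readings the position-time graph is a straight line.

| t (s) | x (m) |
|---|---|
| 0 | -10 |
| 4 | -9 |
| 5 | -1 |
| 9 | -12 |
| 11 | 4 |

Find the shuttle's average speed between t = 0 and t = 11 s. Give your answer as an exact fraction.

Average speed = (total path length)/(elapsed time); on a piecewise-linear x-t graph the path length is Σ|Δx|.
0–4 s: |Δx| = |-9 − -10| = 1 m
4–5 s: |Δx| = |-1 − -9| = 8 m
5–9 s: |Δx| = |-12 − -1| = 11 m
9–11 s: |Δx| = |4 − -12| = 16 m
Total path = 36 m; average speed = 36/11 = 36/11 m/s.

36/11 m/s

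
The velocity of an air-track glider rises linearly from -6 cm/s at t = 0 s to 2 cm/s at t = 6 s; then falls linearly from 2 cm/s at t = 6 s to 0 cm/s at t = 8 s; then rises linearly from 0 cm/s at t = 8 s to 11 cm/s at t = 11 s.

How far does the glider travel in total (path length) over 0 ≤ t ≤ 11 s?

Distance (not displacement) is the total path length: add the absolute areas under v-t.
0–6 s: v = 0 at t = 4.5 s; triangle areas 13.5 + 1.5 = 15 cm
6–8 s: |½(2 + 0)(2)| = 2 cm
8–11 s: |½(0 + 11)(3)| = 16.5 cm
Total distance = 33.5 cm

33.5 cm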